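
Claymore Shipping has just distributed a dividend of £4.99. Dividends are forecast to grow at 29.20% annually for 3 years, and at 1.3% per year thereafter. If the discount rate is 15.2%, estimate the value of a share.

Two-stage DDM. Project D₁…D_3 at 0.292, terminal growth 0.013, discount at r = 0.152.
D_1 = 6.4471
D_2 = 8.3296
D_3 = 10.7619
Terminal value at t=3: TV = D_4/(r−g) = 10.9018/(0.152−0.013) = 78.4301
P₀ = 6.4471/(1+0.152)^1 + 8.3296/(1+0.152)^2 + 10.7619/(1+0.152)^3 + 78.4301/(1+0.152)^3 = 70.2132

£70.21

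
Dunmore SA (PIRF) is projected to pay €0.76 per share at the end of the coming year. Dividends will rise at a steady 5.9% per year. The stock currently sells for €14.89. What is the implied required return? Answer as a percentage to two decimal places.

Rearranging the constant-growth DDM: r = D₁/P₀ + g.
r = 0.7600 / 14.89 + 0.059 = 0.05104 + 0.059 = 0.11004

11.00%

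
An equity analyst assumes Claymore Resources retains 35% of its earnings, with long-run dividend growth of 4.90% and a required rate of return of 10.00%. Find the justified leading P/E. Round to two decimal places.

Payout ratio b = 1 − 0.35 = 0.65.
Justified leading P/E = b/(r−g) = 0.65/(0.1−0.049) = 12.7451

12.75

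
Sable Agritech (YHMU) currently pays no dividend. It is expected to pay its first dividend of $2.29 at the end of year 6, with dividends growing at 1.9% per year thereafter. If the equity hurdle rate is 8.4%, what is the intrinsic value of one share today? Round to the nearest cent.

$23.54

Deferred-dividend DDM. At t=5 the remaining stream is a growing perpetuity with first payment D_6 = 2.29.
V_5 = D_6/(r−g) = 2.29/(0.084−0.019) = 35.2308
P₀ = V_5/(1+r)^5 = 35.2308/(1+0.084)^5 = 23.5383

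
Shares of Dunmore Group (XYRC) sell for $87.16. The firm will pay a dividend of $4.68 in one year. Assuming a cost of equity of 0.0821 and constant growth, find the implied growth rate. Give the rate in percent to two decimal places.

2.84%

From P₀ = D₁/(r − g), the implied growth is g = r − D₁/P₀.
g = 0.0821 − 4.68/87.16 = 0.0821 − 0.05369 = 0.02841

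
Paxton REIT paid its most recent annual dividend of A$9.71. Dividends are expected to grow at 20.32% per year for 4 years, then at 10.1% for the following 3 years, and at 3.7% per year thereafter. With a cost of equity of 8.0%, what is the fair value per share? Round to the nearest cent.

A$480.08

Three-stage DDM. Project D₁…D_7; terminal Gordon value at t=7 with g = 0.037; discount at r = 0.08.
D_1 = 11.6831
D_2 = 14.0571
D_3 = 16.9135
D_4 = 20.3503
D_5 = 22.4057
D_6 = 24.6686
D_7 = 27.1602
TV_7 = 28.1651/(0.08−0.037) = 655.0022
P₀ = Σ Dₜ/(1+r)ᵗ + TV_7/(1+r)^7 = 480.0834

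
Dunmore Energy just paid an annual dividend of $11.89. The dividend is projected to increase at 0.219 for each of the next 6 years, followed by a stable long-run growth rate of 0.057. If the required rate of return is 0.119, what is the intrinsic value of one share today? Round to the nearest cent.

Two-stage DDM. Project D₁…D_6 at 0.219, terminal growth 0.057, discount at r = 0.119.
D_1 = 14.4939
D_2 = 17.6681
D_3 = 21.5374
D_4 = 26.2541
D_5 = 32.0037
D_6 = 39.0125
Terminal value at t=6: TV = D_7/(r−g) = 41.2362/(0.119−0.057) = 665.1007
P₀ = 14.4939/(1+0.119)^1 + 17.6681/(1+0.119)^2 + 21.5374/(1+0.119)^3 + 26.2541/(1+0.119)^4 + 32.0037/(1+0.119)^5 + 39.0125/(1+0.119)^6 + 665.1007/(1+0.119)^6 = 436.0620

$436.06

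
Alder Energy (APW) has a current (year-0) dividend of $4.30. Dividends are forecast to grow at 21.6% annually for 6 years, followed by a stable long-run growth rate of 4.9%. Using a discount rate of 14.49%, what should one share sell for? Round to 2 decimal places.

Two-stage DDM. Project D₁…D_6 at 0.216, terminal growth 0.049, discount at r = 0.1449.
D_1 = 5.2288
D_2 = 6.3582
D_3 = 7.7316
D_4 = 9.4016
D_5 = 11.4324
D_6 = 13.9018
Terminal value at t=6: TV = D_7/(r−g) = 14.5830/(0.1449−0.049) = 152.0641
P₀ = 5.2288/(1+0.1449)^1 + 6.3582/(1+0.1449)^2 + 7.7316/(1+0.1449)^3 + 9.4016/(1+0.1449)^4 + 11.4324/(1+0.1449)^5 + 13.9018/(1+0.1449)^6 + 152.0641/(1+0.1449)^6 = 99.5439

$99.54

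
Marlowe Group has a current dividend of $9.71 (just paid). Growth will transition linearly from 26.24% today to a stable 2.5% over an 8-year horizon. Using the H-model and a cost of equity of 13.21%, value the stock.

H-model: P₀ = D₀[(1+g_L) + H(g_S−g_L)]/(r−g_L), with H = 8/2 = 4.
P₀ = 9.71 × [(1+0.025) + 4×(0.2624−0.025)] / (0.1321−0.025)
   = 9.71 × 1.9746 / 0.1071 = 179.0230

$179.02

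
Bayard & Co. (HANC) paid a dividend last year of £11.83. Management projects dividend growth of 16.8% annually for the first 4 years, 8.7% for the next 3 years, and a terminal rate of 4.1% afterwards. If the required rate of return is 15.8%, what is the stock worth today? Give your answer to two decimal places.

£170.86

Three-stage DDM. Project D₁…D_7; terminal Gordon value at t=7 with g = 0.041; discount at r = 0.158.
D_1 = 13.8174
D_2 = 16.1388
D_3 = 18.8501
D_4 = 22.0169
D_5 = 23.9324
D_6 = 26.0145
D_7 = 28.2777
TV_7 = 29.4371/(0.158−0.041) = 251.5994
P₀ = Σ Dₜ/(1+r)ᵗ + TV_7/(1+r)^7 = 170.8645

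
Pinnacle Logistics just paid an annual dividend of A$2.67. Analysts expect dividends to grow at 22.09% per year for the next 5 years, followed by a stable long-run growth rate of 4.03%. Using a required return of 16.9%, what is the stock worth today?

A$42.05

Two-stage DDM. Project D₁…D_5 at 0.2209, terminal growth 0.0403, discount at r = 0.169.
D_1 = 3.2598
D_2 = 3.9799
D_3 = 4.8591
D_4 = 5.9324
D_5 = 7.2429
Terminal value at t=5: TV = D_6/(r−g) = 7.5348/(0.169−0.0403) = 58.5453
P₀ = 3.2598/(1+0.169)^1 + 3.9799/(1+0.169)^2 + 4.8591/(1+0.169)^3 + 5.9324/(1+0.169)^4 + 7.2429/(1+0.169)^5 + 58.5453/(1+0.169)^5 = 42.0545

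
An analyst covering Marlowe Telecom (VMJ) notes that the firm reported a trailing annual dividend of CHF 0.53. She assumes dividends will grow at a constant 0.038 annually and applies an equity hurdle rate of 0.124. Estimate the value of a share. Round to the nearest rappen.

Gordon growth model: P₀ = D₁/(r − g). D₁ = 0.53 × (1 + 0.038) = 0.5501.
P₀ = 0.5501 / (0.124 − 0.038) = 0.5501 / 0.086 = 6.3970

CHF 6.40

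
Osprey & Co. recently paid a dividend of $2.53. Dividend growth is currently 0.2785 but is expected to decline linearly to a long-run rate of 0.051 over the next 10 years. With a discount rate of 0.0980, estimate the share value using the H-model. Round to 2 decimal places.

H-model: P₀ = D₀[(1+g_L) + H(g_S−g_L)]/(r−g_L), with H = 10/2 = 5.
P₀ = 2.53 × [(1+0.051) + 5×(0.2785−0.051)] / (0.098−0.051)
   = 2.53 × 2.1885 / 0.047 = 117.8065

$117.81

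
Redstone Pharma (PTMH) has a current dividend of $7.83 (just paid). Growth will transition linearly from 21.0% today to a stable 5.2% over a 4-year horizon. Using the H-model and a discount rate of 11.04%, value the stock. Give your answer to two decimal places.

$183.42

H-model: P₀ = D₀[(1+g_L) + H(g_S−g_L)]/(r−g_L), with H = 4/2 = 2.
P₀ = 7.83 × [(1+0.052) + 2×(0.21−0.052)] / (0.1104−0.052)
   = 7.83 × 1.3680 / 0.0584 = 183.4151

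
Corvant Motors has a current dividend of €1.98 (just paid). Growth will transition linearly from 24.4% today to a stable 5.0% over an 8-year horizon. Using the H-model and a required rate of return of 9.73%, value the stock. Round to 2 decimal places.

H-model: P₀ = D₀[(1+g_L) + H(g_S−g_L)]/(r−g_L), with H = 8/2 = 4.
P₀ = 1.98 × [(1+0.05) + 4×(0.244−0.05)] / (0.0973−0.05)
   = 1.98 × 1.8260 / 0.0473 = 76.4372

€76.44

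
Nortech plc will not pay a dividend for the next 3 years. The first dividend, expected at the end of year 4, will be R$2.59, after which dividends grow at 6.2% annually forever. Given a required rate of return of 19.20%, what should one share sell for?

Deferred-dividend DDM. At t=3 the remaining stream is a growing perpetuity with first payment D_4 = 2.59.
V_3 = D_4/(r−g) = 2.59/(0.192−0.062) = 19.9231
P₀ = V_3/(1+r)^3 = 19.9231/(1+0.192)^3 = 11.7633

R$11.76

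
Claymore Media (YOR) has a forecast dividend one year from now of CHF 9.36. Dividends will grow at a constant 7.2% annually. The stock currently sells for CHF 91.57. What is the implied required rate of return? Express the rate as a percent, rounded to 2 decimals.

17.42%

Rearranging the constant-growth DDM: r = D₁/P₀ + g.
r = 9.3600 / 91.57 + 0.072 = 0.10222 + 0.072 = 0.17422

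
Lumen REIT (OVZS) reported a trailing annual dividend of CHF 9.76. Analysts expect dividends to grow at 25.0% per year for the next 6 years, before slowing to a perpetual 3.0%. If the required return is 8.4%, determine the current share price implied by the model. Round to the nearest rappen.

CHF 537.00

Two-stage DDM. Project D₁…D_6 at 0.25, terminal growth 0.03, discount at r = 0.084.
D_1 = 12.2000
D_2 = 15.2500
D_3 = 19.0625
D_4 = 23.8281
D_5 = 29.7852
D_6 = 37.2314
Terminal value at t=6: TV = D_7/(r−g) = 38.3484/(0.084−0.03) = 710.1553
P₀ = 12.2000/(1+0.084)^1 + 15.2500/(1+0.084)^2 + 19.0625/(1+0.084)^3 + 23.8281/(1+0.084)^4 + 29.7852/(1+0.084)^5 + 37.2314/(1+0.084)^6 + 710.1553/(1+0.084)^6 = 537.0041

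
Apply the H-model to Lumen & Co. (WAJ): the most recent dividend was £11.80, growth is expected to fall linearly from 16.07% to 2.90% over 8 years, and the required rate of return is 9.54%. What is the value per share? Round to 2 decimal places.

H-model: P₀ = D₀[(1+g_L) + H(g_S−g_L)]/(r−g_L), with H = 8/2 = 4.
P₀ = 11.80 × [(1+0.029) + 4×(0.1607−0.029)] / (0.0954−0.029)
   = 11.80 × 1.5558 / 0.0664 = 276.4825

£276.48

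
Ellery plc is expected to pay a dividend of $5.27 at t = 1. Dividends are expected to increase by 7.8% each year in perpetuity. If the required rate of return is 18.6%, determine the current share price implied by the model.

Gordon growth model: P₀ = D₁/(r − g), with D₁ = 5.27 given directly.
P₀ = 5.2700 / (0.186 − 0.078) = 5.2700 / 0.108 = 48.7963

$48.80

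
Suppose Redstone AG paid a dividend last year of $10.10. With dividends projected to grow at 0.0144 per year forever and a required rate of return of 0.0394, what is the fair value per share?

$409.82

Gordon growth model: P₀ = D₁/(r − g). D₁ = 10.10 × (1 + 0.0144) = 10.2454.
P₀ = 10.2454 / (0.0394 − 0.0144) = 10.2454 / 0.025 = 409.8176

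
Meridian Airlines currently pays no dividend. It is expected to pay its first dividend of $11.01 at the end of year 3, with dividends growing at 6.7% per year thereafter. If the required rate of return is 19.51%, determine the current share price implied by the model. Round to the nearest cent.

Deferred-dividend DDM. At t=2 the remaining stream is a growing perpetuity with first payment D_3 = 11.01.
V_2 = D_3/(r−g) = 11.01/(0.1951−0.067) = 85.9485
P₀ = V_2/(1+r)^2 = 85.9485/(1+0.1951)^2 = 60.1769

$60.18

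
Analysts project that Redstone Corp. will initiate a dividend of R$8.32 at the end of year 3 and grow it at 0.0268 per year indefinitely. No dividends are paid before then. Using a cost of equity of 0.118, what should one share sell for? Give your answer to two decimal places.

R$72.99

Deferred-dividend DDM. At t=2 the remaining stream is a growing perpetuity with first payment D_3 = 8.32.
V_2 = D_3/(r−g) = 8.32/(0.118−0.0268) = 91.2281
P₀ = V_2/(1+r)^2 = 91.2281/(1+0.118)^2 = 72.9869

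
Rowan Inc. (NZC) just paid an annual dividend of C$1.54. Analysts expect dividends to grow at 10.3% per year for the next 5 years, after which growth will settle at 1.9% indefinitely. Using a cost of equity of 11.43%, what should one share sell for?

C$23.12

Two-stage DDM. Project D₁…D_5 at 0.103, terminal growth 0.019, discount at r = 0.1143.
D_1 = 1.6986
D_2 = 1.8736
D_3 = 2.0666
D_4 = 2.2794
D_5 = 2.5142
Terminal value at t=5: TV = D_6/(r−g) = 2.5620/(0.1143−0.019) = 26.8831
P₀ = 1.6986/(1+0.1143)^1 + 1.8736/(1+0.1143)^2 + 2.0666/(1+0.1143)^3 + 2.2794/(1+0.1143)^4 + 2.5142/(1+0.1143)^5 + 26.8831/(1+0.1143)^5 = 23.1173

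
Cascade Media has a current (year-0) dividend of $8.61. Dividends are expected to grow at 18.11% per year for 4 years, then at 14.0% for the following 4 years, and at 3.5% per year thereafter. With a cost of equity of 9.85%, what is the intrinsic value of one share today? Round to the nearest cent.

Three-stage DDM. Project D₁…D_8; terminal Gordon value at t=8 with g = 0.035; discount at r = 0.0985.
D_1 = 10.1693
D_2 = 12.0109
D_3 = 14.1861
D_4 = 16.7552
D_5 = 19.1009
D_6 = 21.7751
D_7 = 24.8236
D_8 = 28.2989
TV_8 = 29.2893/(0.0985−0.035) = 461.2494
P₀ = Σ Dₜ/(1+r)ᵗ + TV_8/(1+r)^8 = 309.4988

$309.50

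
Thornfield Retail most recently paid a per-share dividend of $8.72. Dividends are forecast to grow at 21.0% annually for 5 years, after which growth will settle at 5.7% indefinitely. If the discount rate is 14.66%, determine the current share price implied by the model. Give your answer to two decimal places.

Two-stage DDM. Project D₁…D_5 at 0.21, terminal growth 0.057, discount at r = 0.1466.
D_1 = 10.5512
D_2 = 12.7670
D_3 = 15.4480
D_4 = 18.6921
D_5 = 22.6174
Terminal value at t=5: TV = D_6/(r−g) = 23.9066/(0.1466−0.057) = 266.8150
P₀ = 10.5512/(1+0.1466)^1 + 12.7670/(1+0.1466)^2 + 15.4480/(1+0.1466)^3 + 18.6921/(1+0.1466)^4 + 22.6174/(1+0.1466)^5 + 266.8150/(1+0.1466)^5 = 186.0210

$186.02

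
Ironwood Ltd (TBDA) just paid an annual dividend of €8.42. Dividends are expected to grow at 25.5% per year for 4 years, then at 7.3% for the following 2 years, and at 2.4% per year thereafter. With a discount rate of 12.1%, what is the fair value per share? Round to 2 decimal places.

Three-stage DDM. Project D₁…D_6; terminal Gordon value at t=6 with g = 0.024; discount at r = 0.121.
D_1 = 10.5671
D_2 = 13.2617
D_3 = 16.6434
D_4 = 20.8875
D_5 = 22.4123
D_6 = 24.0484
TV_6 = 24.6256/(0.121−0.024) = 253.8719
P₀ = Σ Dₜ/(1+r)ᵗ + TV_6/(1+r)^6 = 197.7336

€197.73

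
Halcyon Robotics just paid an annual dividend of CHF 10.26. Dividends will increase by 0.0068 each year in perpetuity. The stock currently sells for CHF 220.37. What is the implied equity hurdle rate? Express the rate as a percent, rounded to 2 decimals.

5.37%

Rearranging the constant-growth DDM: r = D₁/P₀ + g.
D₁ = 10.26 × (1 + 0.0068) = 10.3298.
r = 10.3298 / 220.37 + 0.0068 = 0.04687 + 0.0068 = 0.05367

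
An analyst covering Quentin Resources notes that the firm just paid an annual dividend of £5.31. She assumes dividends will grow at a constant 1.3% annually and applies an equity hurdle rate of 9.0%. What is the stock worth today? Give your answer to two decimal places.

Gordon growth model: P₀ = D₁/(r − g). D₁ = 5.31 × (1 + 0.013) = 5.3790.
P₀ = 5.3790 / (0.09 − 0.013) = 5.3790 / 0.077 = 69.8575

£69.86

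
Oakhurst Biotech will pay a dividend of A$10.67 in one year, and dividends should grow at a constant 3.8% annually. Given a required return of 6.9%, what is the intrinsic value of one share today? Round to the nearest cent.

Gordon growth model: P₀ = D₁/(r − g), with D₁ = 10.67 given directly.
P₀ = 10.6700 / (0.069 − 0.038) = 10.6700 / 0.031 = 344.1935

A$344.19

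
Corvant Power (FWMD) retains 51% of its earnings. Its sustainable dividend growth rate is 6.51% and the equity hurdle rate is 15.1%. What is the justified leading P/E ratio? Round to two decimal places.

5.70

Payout ratio b = 1 − 0.51 = 0.49.
Justified leading P/E = b/(r−g) = 0.49/(0.151−0.0651) = 5.7043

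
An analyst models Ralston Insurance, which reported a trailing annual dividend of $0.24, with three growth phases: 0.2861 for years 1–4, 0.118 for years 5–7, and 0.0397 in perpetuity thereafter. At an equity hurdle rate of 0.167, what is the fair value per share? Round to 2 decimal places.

$4.75

Three-stage DDM. Project D₁…D_7; terminal Gordon value at t=7 with g = 0.0397; discount at r = 0.167.
D_1 = 0.3087
D_2 = 0.3970
D_3 = 0.5105
D_4 = 0.6566
D_5 = 0.7341
D_6 = 0.8207
D_7 = 0.9176
TV_7 = 0.9540/(0.167−0.0397) = 7.4940
P₀ = Σ Dₜ/(1+r)ᵗ + TV_7/(1+r)^7 = 4.7488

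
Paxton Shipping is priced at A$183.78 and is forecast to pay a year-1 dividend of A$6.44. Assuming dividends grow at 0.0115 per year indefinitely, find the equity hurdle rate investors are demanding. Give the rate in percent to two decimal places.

4.65%

Rearranging the constant-growth DDM: r = D₁/P₀ + g.
r = 6.4400 / 183.78 + 0.0115 = 0.03504 + 0.0115 = 0.04654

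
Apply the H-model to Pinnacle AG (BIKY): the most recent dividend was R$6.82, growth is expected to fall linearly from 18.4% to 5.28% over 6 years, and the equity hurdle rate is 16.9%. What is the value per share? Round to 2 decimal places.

R$84.89

H-model: P₀ = D₀[(1+g_L) + H(g_S−g_L)]/(r−g_L), with H = 6/2 = 3.
P₀ = 6.82 × [(1+0.0528) + 3×(0.184−0.0528)] / (0.169−0.0528)
   = 6.82 × 1.4464 / 0.1162 = 84.8920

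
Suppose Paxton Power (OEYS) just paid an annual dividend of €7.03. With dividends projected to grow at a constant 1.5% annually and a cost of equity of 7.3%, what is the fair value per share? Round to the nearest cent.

€123.03

Gordon growth model: P₀ = D₁/(r − g). D₁ = 7.03 × (1 + 0.015) = 7.1354.
P₀ = 7.1354 / (0.073 − 0.015) = 7.1354 / 0.058 = 123.0250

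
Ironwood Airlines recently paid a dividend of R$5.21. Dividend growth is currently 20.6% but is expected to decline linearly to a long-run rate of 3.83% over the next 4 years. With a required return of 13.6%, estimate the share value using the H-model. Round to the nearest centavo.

R$73.25

H-model: P₀ = D₀[(1+g_L) + H(g_S−g_L)]/(r−g_L), with H = 4/2 = 2.
P₀ = 5.21 × [(1+0.0383) + 2×(0.206−0.0383)] / (0.136−0.0383)
   = 5.21 × 1.3737 / 0.0977 = 73.2546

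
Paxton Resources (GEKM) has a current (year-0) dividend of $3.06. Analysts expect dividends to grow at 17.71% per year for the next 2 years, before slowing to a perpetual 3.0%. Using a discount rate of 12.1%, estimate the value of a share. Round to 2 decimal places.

$44.78

Two-stage DDM. Project D₁…D_2 at 0.1771, terminal growth 0.03, discount at r = 0.121.
D_1 = 3.6019
D_2 = 4.2398
Terminal value at t=2: TV = D_3/(r−g) = 4.3670/(0.121−0.03) = 47.9893
P₀ = 3.6019/(1+0.121)^1 + 4.2398/(1+0.121)^2 + 47.9893/(1+0.121)^2 = 44.7756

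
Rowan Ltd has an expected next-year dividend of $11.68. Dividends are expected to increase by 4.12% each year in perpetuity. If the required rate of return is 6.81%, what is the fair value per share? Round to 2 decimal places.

$434.20

Gordon growth model: P₀ = D₁/(r − g), with D₁ = 11.68 given directly.
P₀ = 11.6800 / (0.0681 − 0.0412) = 11.6800 / 0.0269 = 434.2007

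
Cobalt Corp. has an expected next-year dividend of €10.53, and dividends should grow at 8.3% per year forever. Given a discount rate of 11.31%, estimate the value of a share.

€349.83

Gordon growth model: P₀ = D₁/(r − g), with D₁ = 10.53 given directly.
P₀ = 10.5300 / (0.1131 − 0.083) = 10.5300 / 0.0301 = 349.8339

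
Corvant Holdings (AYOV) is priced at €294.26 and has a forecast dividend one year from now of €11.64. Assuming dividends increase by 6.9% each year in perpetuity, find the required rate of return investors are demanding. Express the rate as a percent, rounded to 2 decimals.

Rearranging the constant-growth DDM: r = D₁/P₀ + g.
r = 11.6400 / 294.26 + 0.069 = 0.03956 + 0.069 = 0.10856

10.86%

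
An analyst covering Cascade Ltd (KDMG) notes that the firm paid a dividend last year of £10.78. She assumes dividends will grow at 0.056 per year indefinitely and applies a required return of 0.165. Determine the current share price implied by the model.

Gordon growth model: P₀ = D₁/(r − g). D₁ = 10.78 × (1 + 0.056) = 11.3837.
P₀ = 11.3837 / (0.165 − 0.056) = 11.3837 / 0.109 = 104.4374

£104.44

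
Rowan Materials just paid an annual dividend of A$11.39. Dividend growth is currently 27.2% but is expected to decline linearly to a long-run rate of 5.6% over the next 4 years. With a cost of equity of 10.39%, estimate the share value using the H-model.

H-model: P₀ = D₀[(1+g_L) + H(g_S−g_L)]/(r−g_L), with H = 4/2 = 2.
P₀ = 11.39 × [(1+0.056) + 2×(0.272−0.056)] / (0.1039−0.056)
   = 11.39 × 1.4880 / 0.0479 = 353.8271

A$353.83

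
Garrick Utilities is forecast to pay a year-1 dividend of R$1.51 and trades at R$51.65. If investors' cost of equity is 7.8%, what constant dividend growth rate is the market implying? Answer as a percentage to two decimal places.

From P₀ = D₁/(r − g), the implied growth is g = r − D₁/P₀.
g = 0.078 − 1.51/51.65 = 0.078 − 0.02924 = 0.04876

4.88%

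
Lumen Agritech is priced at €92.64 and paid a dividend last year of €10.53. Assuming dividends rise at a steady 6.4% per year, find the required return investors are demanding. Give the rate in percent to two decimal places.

18.49%

Rearranging the constant-growth DDM: r = D₁/P₀ + g.
D₁ = 10.53 × (1 + 0.064) = 11.2039.
r = 11.2039 / 92.64 + 0.064 = 0.12094 + 0.064 = 0.18494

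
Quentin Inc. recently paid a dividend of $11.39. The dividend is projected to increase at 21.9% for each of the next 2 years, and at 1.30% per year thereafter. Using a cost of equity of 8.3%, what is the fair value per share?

$236.08

Two-stage DDM. Project D₁…D_2 at 0.219, terminal growth 0.013, discount at r = 0.083.
D_1 = 13.8844
D_2 = 16.9251
Terminal value at t=2: TV = D_3/(r−g) = 17.1451/(0.083−0.013) = 244.9303
P₀ = 13.8844/(1+0.083)^1 + 16.9251/(1+0.083)^2 + 244.9303/(1+0.083)^2 = 236.0771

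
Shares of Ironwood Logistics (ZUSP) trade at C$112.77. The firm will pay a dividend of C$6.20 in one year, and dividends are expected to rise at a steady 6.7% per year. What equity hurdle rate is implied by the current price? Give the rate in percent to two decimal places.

Rearranging the constant-growth DDM: r = D₁/P₀ + g.
r = 6.2000 / 112.77 + 0.067 = 0.05498 + 0.067 = 0.12198

12.20%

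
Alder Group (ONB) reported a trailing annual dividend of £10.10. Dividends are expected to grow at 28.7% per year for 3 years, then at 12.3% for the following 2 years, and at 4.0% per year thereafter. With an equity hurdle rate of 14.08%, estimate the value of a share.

£212.07

Three-stage DDM. Project D₁…D_5; terminal Gordon value at t=5 with g = 0.04; discount at r = 0.1408.
D_1 = 12.9987
D_2 = 16.7293
D_3 = 21.5306
D_4 = 24.1789
D_5 = 27.1529
TV_5 = 28.2390/(0.1408−0.04) = 280.1492
P₀ = Σ Dₜ/(1+r)ᵗ + TV_5/(1+r)^5 = 212.0710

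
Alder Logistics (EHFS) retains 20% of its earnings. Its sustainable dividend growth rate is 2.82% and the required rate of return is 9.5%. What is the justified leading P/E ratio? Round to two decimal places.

Payout ratio b = 1 − 0.20 = 0.80.
Justified leading P/E = b/(r−g) = 0.80/(0.095−0.0282) = 11.9760

11.98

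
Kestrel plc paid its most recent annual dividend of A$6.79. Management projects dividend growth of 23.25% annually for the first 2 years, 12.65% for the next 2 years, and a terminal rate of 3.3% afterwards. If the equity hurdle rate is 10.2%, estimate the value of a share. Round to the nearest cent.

Three-stage DDM. Project D₁…D_4; terminal Gordon value at t=4 with g = 0.033; discount at r = 0.102.
D_1 = 8.3687
D_2 = 10.3144
D_3 = 11.6192
D_4 = 13.0890
TV_4 = 13.5209/(0.102−0.033) = 195.9554
P₀ = Σ Dₜ/(1+r)ᵗ + TV_4/(1+r)^4 = 166.5161

A$166.52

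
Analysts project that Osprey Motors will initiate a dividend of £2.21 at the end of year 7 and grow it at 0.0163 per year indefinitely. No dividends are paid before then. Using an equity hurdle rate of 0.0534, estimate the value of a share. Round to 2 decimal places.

£43.60

Deferred-dividend DDM. At t=6 the remaining stream is a growing perpetuity with first payment D_7 = 2.21.
V_6 = D_7/(r−g) = 2.21/(0.0534−0.0163) = 59.5687
P₀ = V_6/(1+r)^6 = 59.5687/(1+0.0534)^6 = 43.5972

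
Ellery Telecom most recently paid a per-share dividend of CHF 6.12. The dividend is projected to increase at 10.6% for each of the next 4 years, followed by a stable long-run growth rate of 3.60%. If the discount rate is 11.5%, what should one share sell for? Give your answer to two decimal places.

CHF 101.69

Two-stage DDM. Project D₁…D_4 at 0.106, terminal growth 0.036, discount at r = 0.115.
D_1 = 6.7687
D_2 = 7.4862
D_3 = 8.2797
D_4 = 9.1574
Terminal value at t=4: TV = D_5/(r−g) = 9.4871/(0.115−0.036) = 120.0894
P₀ = 6.7687/(1+0.115)^1 + 7.4862/(1+0.115)^2 + 8.2797/(1+0.115)^3 + 9.1574/(1+0.115)^4 + 120.0894/(1+0.115)^4 = 101.6871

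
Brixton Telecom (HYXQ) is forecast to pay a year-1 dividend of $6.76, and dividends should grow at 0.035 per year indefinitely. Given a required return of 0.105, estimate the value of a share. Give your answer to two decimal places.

$96.57

Gordon growth model: P₀ = D₁/(r − g), with D₁ = 6.76 given directly.
P₀ = 6.7600 / (0.105 − 0.035) = 6.7600 / 0.07 = 96.5714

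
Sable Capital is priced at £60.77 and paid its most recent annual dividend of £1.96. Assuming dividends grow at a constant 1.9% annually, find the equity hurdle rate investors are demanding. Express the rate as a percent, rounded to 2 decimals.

5.19%

Rearranging the constant-growth DDM: r = D₁/P₀ + g.
D₁ = 1.96 × (1 + 0.019) = 1.9972.
r = 1.9972 / 60.77 + 0.019 = 0.03287 + 0.019 = 0.05187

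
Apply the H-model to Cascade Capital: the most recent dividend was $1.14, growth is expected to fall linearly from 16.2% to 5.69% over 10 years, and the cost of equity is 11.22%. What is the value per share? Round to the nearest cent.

$32.62

H-model: P₀ = D₀[(1+g_L) + H(g_S−g_L)]/(r−g_L), with H = 10/2 = 5.
P₀ = 1.14 × [(1+0.0569) + 5×(0.162−0.0569)] / (0.1122−0.0569)
   = 1.14 × 1.5824 / 0.0553 = 32.6209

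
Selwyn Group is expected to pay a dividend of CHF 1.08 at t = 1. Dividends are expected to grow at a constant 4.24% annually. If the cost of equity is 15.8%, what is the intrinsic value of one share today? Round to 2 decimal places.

Gordon growth model: P₀ = D₁/(r − g), with D₁ = 1.08 given directly.
P₀ = 1.0800 / (0.158 − 0.0424) = 1.0800 / 0.1156 = 9.3426

CHF 9.34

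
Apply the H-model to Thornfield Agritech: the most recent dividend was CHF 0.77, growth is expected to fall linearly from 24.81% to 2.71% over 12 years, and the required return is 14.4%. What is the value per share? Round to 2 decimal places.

H-model: P₀ = D₀[(1+g_L) + H(g_S−g_L)]/(r−g_L), with H = 12/2 = 6.
P₀ = 0.77 × [(1+0.0271) + 6×(0.2481−0.0271)] / (0.144−0.0271)
   = 0.77 × 2.3531 / 0.1169 = 15.4995

CHF 15.50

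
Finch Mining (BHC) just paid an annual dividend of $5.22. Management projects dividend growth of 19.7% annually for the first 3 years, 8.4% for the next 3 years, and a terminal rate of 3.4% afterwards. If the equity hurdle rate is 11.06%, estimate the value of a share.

Three-stage DDM. Project D₁…D_6; terminal Gordon value at t=6 with g = 0.034; discount at r = 0.1106.
D_1 = 6.2483
D_2 = 7.4793
D_3 = 8.9527
D_4 = 9.7047
D_5 = 10.5199
D_6 = 11.4036
TV_6 = 11.7913/(0.1106−0.034) = 153.9333
P₀ = Σ Dₜ/(1+r)ᵗ + TV_6/(1+r)^6 = 118.9403

$118.94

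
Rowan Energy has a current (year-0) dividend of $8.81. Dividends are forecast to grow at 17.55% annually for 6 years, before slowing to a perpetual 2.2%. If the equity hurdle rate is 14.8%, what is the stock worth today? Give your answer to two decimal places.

Two-stage DDM. Project D₁…D_6 at 0.1755, terminal growth 0.022, discount at r = 0.148.
D_1 = 10.3562
D_2 = 12.1737
D_3 = 14.3101
D_4 = 16.8216
D_5 = 19.7738
D_6 = 23.2440
Terminal value at t=6: TV = D_7/(r−g) = 23.7554/(0.148−0.022) = 188.5350
P₀ = 10.3562/(1+0.148)^1 + 12.1737/(1+0.148)^2 + 14.3101/(1+0.148)^3 + 16.8216/(1+0.148)^4 + 19.7738/(1+0.148)^5 + 23.2440/(1+0.148)^6 + 188.5350/(1+0.148)^6 = 139.8377

$139.84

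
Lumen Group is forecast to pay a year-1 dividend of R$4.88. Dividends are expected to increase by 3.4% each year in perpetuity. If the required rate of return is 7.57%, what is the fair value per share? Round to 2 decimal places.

R$117.03

Gordon growth model: P₀ = D₁/(r − g), with D₁ = 4.88 given directly.
P₀ = 4.8800 / (0.0757 − 0.034) = 4.8800 / 0.0417 = 117.0264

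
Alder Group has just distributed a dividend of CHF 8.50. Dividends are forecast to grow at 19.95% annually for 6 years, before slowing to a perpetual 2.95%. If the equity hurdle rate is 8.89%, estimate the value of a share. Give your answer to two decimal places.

CHF 335.76

Two-stage DDM. Project D₁…D_6 at 0.1995, terminal growth 0.0295, discount at r = 0.0889.
D_1 = 10.1958
D_2 = 12.2298
D_3 = 14.6696
D_4 = 17.5962
D_5 = 21.1067
D_6 = 25.3175
Terminal value at t=6: TV = D_7/(r−g) = 26.0643/(0.0889−0.0295) = 438.7937
P₀ = 10.1958/(1+0.0889)^1 + 12.2298/(1+0.0889)^2 + 14.6696/(1+0.0889)^3 + 17.5962/(1+0.0889)^4 + 21.1067/(1+0.0889)^5 + 25.3175/(1+0.0889)^6 + 438.7937/(1+0.0889)^6 = 335.7590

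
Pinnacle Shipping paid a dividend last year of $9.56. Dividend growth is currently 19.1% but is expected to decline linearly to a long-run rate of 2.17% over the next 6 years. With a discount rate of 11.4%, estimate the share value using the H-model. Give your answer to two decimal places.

$158.43

H-model: P₀ = D₀[(1+g_L) + H(g_S−g_L)]/(r−g_L), with H = 6/2 = 3.
P₀ = 9.56 × [(1+0.0217) + 3×(0.191−0.0217)] / (0.114−0.0217)
   = 9.56 × 1.5296 / 0.0923 = 158.4288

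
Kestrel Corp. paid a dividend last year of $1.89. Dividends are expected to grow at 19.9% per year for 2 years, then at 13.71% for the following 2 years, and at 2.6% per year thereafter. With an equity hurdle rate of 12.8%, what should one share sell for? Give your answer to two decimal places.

Three-stage DDM. Project D₁…D_4; terminal Gordon value at t=4 with g = 0.026; discount at r = 0.128.
D_1 = 2.2661
D_2 = 2.7171
D_3 = 3.0896
D_4 = 3.5132
TV_4 = 3.6045/(0.128−0.026) = 35.3382
P₀ = Σ Dₜ/(1+r)ᵗ + TV_4/(1+r)^4 = 30.2947

$30.29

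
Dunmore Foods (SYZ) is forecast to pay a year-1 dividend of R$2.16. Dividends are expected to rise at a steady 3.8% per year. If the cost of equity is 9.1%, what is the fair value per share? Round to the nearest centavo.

Gordon growth model: P₀ = D₁/(r − g), with D₁ = 2.16 given directly.
P₀ = 2.1600 / (0.091 − 0.038) = 2.1600 / 0.053 = 40.7547

R$40.75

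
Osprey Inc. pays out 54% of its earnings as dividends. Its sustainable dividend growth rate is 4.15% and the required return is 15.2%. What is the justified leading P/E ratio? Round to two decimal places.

4.89

Justified leading P/E = b/(r−g) = 0.54/(0.152−0.0415) = 4.8869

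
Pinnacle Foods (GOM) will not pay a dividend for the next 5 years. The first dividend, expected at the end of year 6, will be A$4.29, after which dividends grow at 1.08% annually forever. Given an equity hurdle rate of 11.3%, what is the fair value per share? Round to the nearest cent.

A$24.58

Deferred-dividend DDM. At t=5 the remaining stream is a growing perpetuity with first payment D_6 = 4.29.
V_5 = D_6/(r−g) = 4.29/(0.113−0.0108) = 41.9765
P₀ = V_5/(1+r)^5 = 41.9765/(1+0.113)^5 = 24.5771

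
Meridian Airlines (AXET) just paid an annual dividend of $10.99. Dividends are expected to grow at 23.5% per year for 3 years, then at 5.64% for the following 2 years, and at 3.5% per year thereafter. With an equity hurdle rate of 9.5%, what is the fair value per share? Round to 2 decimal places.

$325.18

Three-stage DDM. Project D₁…D_5; terminal Gordon value at t=5 with g = 0.035; discount at r = 0.095.
D_1 = 13.5726
D_2 = 16.7622
D_3 = 20.7013
D_4 = 21.8689
D_5 = 23.1023
TV_5 = 23.9109/(0.095−0.035) = 398.5148
P₀ = Σ Dₜ/(1+r)ᵗ + TV_5/(1+r)^5 = 325.1765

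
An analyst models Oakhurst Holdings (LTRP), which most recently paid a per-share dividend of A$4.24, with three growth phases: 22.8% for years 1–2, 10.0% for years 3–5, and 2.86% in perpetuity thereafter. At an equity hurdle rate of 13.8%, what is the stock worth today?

A$65.28

Three-stage DDM. Project D₁…D_5; terminal Gordon value at t=5 with g = 0.0286; discount at r = 0.138.
D_1 = 5.2067
D_2 = 6.3939
D_3 = 7.0332
D_4 = 7.7366
D_5 = 8.5102
TV_5 = 8.7536/(0.138−0.0286) = 80.0147
P₀ = Σ Dₜ/(1+r)ᵗ + TV_5/(1+r)^5 = 65.2803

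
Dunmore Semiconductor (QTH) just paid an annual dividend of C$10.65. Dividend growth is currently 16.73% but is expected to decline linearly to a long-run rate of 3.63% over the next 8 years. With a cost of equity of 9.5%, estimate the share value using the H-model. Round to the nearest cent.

H-model: P₀ = D₀[(1+g_L) + H(g_S−g_L)]/(r−g_L), with H = 8/2 = 4.
P₀ = 10.65 × [(1+0.0363) + 4×(0.1673−0.0363)] / (0.095−0.0363)
   = 10.65 × 1.5603 / 0.0587 = 283.0868

C$283.09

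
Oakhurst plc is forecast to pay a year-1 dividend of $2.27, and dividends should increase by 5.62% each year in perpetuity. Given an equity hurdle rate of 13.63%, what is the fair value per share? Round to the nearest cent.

Gordon growth model: P₀ = D₁/(r − g), with D₁ = 2.27 given directly.
P₀ = 2.2700 / (0.1363 − 0.0562) = 2.2700 / 0.0801 = 28.3396

$28.34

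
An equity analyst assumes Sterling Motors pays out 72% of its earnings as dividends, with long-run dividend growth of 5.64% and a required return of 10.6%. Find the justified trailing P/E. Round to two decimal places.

Justified trailing P/E = b(1+g)/(r−g) = 0.72×(1+0.0564)/(0.106−0.0564) = 15.3348

15.33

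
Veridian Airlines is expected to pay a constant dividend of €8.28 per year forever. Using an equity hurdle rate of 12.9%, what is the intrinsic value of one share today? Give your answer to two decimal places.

€64.19

Zero-growth DDM (perpetuity): P₀ = D/r = 8.28 / 0.129 = 64.1860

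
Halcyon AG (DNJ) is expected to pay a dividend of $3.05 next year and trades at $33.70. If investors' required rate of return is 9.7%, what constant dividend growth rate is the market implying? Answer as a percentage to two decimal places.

From P₀ = D₁/(r − g), the implied growth is g = r − D₁/P₀.
g = 0.097 − 3.05/33.70 = 0.097 − 0.09050 = 0.00650

0.65%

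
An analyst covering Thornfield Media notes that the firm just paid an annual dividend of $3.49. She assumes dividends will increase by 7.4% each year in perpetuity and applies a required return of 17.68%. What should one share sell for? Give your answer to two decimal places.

Gordon growth model: P₀ = D₁/(r − g). D₁ = 3.49 × (1 + 0.074) = 3.7483.
P₀ = 3.7483 / (0.1768 − 0.074) = 3.7483 / 0.1028 = 36.4617

$36.46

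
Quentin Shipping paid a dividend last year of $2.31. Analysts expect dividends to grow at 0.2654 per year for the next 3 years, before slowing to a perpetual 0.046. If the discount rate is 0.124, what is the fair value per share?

Two-stage DDM. Project D₁…D_3 at 0.2654, terminal growth 0.046, discount at r = 0.124.
D_1 = 2.9231
D_2 = 3.6989
D_3 = 4.6805
Terminal value at t=3: TV = D_4/(r−g) = 4.8958/(0.124−0.046) = 62.7672
P₀ = 2.9231/(1+0.124)^1 + 3.6989/(1+0.124)^2 + 4.6805/(1+0.124)^3 + 62.7672/(1+0.124)^3 = 53.0256

$53.03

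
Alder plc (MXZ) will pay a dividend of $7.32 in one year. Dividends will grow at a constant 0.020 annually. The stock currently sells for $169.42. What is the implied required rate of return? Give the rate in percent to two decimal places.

6.32%

Rearranging the constant-growth DDM: r = D₁/P₀ + g.
r = 7.3200 / 169.42 + 0.02 = 0.04321 + 0.02 = 0.06321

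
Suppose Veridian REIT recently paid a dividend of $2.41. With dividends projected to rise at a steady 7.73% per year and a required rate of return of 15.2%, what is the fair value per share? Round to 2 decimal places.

$34.76

Gordon growth model: P₀ = D₁/(r − g). D₁ = 2.41 × (1 + 0.0773) = 2.5963.
P₀ = 2.5963 / (0.152 − 0.0773) = 2.5963 / 0.0747 = 34.7563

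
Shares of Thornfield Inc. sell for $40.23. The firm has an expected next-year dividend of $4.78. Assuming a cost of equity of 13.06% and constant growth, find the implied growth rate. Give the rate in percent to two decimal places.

From P₀ = D₁/(r − g), the implied growth is g = r − D₁/P₀.
g = 0.1306 − 4.78/40.23 = 0.1306 − 0.11882 = 0.01178

1.18%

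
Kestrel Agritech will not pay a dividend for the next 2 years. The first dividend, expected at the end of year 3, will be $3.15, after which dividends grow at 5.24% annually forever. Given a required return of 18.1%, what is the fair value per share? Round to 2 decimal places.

Deferred-dividend DDM. At t=2 the remaining stream is a growing perpetuity with first payment D_3 = 3.15.
V_2 = D_3/(r−g) = 3.15/(0.181−0.0524) = 24.4946
P₀ = V_2/(1+r)^2 = 24.4946/(1+0.181)^2 = 17.5618

$17.56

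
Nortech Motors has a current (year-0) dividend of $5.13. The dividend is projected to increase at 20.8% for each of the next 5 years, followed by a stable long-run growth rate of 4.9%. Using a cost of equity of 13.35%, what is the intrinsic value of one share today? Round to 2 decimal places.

Two-stage DDM. Project D₁…D_5 at 0.208, terminal growth 0.049, discount at r = 0.1335.
D_1 = 6.1970
D_2 = 7.4860
D_3 = 9.0431
D_4 = 10.9241
D_5 = 13.1963
Terminal value at t=5: TV = D_6/(r−g) = 13.8429/(0.1335−0.049) = 163.8215
P₀ = 6.1970/(1+0.1335)^1 + 7.4860/(1+0.1335)^2 + 9.0431/(1+0.1335)^3 + 10.9241/(1+0.1335)^4 + 13.1963/(1+0.1335)^5 + 163.8215/(1+0.1335)^5 = 118.7247

$118.72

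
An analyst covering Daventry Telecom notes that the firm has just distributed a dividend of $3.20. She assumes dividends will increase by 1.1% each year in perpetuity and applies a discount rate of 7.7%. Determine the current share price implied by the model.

Gordon growth model: P₀ = D₁/(r − g). D₁ = 3.20 × (1 + 0.011) = 3.2352.
P₀ = 3.2352 / (0.077 − 0.011) = 3.2352 / 0.066 = 49.0182

$49.02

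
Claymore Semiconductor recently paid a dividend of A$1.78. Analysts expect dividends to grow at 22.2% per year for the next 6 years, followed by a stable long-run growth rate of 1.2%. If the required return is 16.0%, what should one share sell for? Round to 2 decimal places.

A$29.50

Two-stage DDM. Project D₁…D_6 at 0.222, terminal growth 0.012, discount at r = 0.16.
D_1 = 2.1752
D_2 = 2.6580
D_3 = 3.2481
D_4 = 3.9692
D_5 = 4.8504
D_6 = 5.9272
Terminal value at t=6: TV = D_7/(r−g) = 5.9983/(0.16−0.012) = 40.5290
P₀ = 2.1752/(1+0.16)^1 + 2.6580/(1+0.16)^2 + 3.2481/(1+0.16)^3 + 3.9692/(1+0.16)^4 + 4.8504/(1+0.16)^5 + 5.9272/(1+0.16)^6 + 40.5290/(1+0.16)^6 = 29.5005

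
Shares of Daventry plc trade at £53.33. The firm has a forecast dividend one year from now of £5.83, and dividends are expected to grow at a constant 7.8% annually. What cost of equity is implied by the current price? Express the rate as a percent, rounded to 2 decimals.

18.73%

Rearranging the constant-growth DDM: r = D₁/P₀ + g.
r = 5.8300 / 53.33 + 0.078 = 0.10932 + 0.078 = 0.18732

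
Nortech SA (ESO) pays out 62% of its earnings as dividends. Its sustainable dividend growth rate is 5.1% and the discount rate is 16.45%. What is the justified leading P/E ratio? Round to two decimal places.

Justified leading P/E = b/(r−g) = 0.62/(0.1645−0.051) = 5.4626

5.46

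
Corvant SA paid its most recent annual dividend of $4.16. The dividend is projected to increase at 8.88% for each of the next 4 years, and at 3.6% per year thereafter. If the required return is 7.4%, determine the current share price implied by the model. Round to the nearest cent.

Two-stage DDM. Project D₁…D_4 at 0.0888, terminal growth 0.036, discount at r = 0.074.
D_1 = 4.5294
D_2 = 4.9316
D_3 = 5.3695
D_4 = 5.8464
Terminal value at t=4: TV = D_5/(r−g) = 6.0568/(0.074−0.036) = 159.3903
P₀ = 4.5294/(1+0.074)^1 + 4.9316/(1+0.074)^2 + 5.3695/(1+0.074)^3 + 5.8464/(1+0.074)^4 + 159.3903/(1+0.074)^4 = 137.0179

$137.02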